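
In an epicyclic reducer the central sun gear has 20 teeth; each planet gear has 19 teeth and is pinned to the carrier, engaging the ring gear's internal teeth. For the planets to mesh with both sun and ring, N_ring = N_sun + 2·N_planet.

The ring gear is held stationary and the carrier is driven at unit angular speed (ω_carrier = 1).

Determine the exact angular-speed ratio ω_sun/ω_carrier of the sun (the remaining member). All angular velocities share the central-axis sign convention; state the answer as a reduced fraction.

39/10

N_ring = 20 + 2·19 = 58
20(ω_s−ω_c) = −58(ω_r−ω_c),  ω_r=0, ω_c=1
ω_s = 1 − (58/20)(0−1) = 39/10
ω_s/ω_c = 39/10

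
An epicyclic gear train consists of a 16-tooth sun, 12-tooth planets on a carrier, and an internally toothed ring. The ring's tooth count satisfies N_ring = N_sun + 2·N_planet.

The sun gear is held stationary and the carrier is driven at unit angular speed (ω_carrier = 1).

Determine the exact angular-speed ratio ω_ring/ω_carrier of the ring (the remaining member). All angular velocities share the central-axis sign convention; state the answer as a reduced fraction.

N_ring = 16 + 2·12 = 40
16(ω_s−ω_c) = −40(ω_r−ω_c),  ω_s=0, ω_c=1
ω_r = 1 − (16/40)(0−1) = 7/5
ω_r/ω_c = 7/5

7/5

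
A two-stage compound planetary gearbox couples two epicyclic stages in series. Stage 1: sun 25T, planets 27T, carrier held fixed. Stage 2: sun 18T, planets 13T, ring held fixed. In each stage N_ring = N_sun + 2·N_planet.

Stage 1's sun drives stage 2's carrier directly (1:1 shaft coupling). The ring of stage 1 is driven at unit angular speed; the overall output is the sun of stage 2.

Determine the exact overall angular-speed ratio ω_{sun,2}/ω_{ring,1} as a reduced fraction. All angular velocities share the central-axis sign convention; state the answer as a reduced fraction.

-2449/225

Stage 1: N_ring = 25 + 2·27 = 79
Stage 1: 25(ω_s−ω_c) = −79(ω_r−ω_c),  ω_c=0, ω_r=1
Stage 1: ω_s = 0 − (79/25)(1−0) = -79/25
  ⇒ ω_s¹/ω_r¹ = -79/25
Stage 2: N_ring = 18 + 2·13 = 44
Stage 2: 18(ω_s−ω_c) = −44(ω_r−ω_c),  ω_r=0, ω_c=1
Stage 2: ω_s = 1 − (44/18)(0−1) = 31/9
  ⇒ ω_s²/ω_c² = 31/9
Coupling ω_c² = ω_s¹ ⇒ overall = -79/25 × 31/9 = -2449/225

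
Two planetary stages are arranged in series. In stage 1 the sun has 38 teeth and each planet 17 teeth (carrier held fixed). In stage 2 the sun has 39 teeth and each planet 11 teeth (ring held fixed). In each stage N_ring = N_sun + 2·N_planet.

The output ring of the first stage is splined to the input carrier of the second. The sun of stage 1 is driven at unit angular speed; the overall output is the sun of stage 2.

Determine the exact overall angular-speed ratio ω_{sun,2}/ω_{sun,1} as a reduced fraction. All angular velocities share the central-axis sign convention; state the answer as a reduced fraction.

-475/351

Stage 1: N_ring = 38 + 2·17 = 72
Stage 1: 38(ω_s−ω_c) = −72(ω_r−ω_c),  ω_c=0, ω_s=1
Stage 1: ω_r = 0 − (38/72)(1−0) = -19/36
  ⇒ ω_r¹/ω_s¹ = -19/36
Stage 2: N_ring = 39 + 2·11 = 61
Stage 2: 39(ω_s−ω_c) = −61(ω_r−ω_c),  ω_r=0, ω_c=1
Stage 2: ω_s = 1 − (61/39)(0−1) = 100/39
  ⇒ ω_s²/ω_c² = 100/39
Coupling ω_c² = ω_r¹ ⇒ overall = -19/36 × 100/39 = -475/351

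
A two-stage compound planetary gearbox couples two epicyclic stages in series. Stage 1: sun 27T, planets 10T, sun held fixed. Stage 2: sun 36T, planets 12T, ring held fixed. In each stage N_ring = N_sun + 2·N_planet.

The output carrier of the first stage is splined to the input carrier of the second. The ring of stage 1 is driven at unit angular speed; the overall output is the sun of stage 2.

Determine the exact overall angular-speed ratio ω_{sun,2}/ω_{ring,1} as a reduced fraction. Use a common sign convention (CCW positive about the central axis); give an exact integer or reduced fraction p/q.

188/111

Stage 1: N_ring = 27 + 2·10 = 47
Stage 1: 27(ω_s−ω_c) = −47(ω_r−ω_c),  ω_s=0, ω_r=1
Stage 1: 27(0−ω_c) = −47(1−ω_c)  ⇒  74ω_c = 47  ⇒  ω_c = 47/74
  ⇒ ω_c¹/ω_r¹ = 47/74
Stage 2: N_ring = 36 + 2·12 = 60
Stage 2: 36(ω_s−ω_c) = −60(ω_r−ω_c),  ω_r=0, ω_c=1
Stage 2: ω_s = 1 − (60/36)(0−1) = 8/3
  ⇒ ω_s²/ω_c² = 8/3
Coupling ω_c² = ω_c¹ ⇒ overall = 47/74 × 8/3 = 188/111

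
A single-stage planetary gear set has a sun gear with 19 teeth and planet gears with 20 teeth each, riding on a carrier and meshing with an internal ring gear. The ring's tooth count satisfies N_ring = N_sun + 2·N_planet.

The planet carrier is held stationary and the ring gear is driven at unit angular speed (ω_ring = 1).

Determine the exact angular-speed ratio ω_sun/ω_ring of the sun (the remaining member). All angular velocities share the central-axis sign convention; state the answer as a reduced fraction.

N_ring = 19 + 2·20 = 59
19(ω_s−ω_c) = −59(ω_r−ω_c),  ω_c=0, ω_r=1
ω_s = 0 − (59/19)(1−0) = -59/19
ω_s/ω_r = -59/19

-59/19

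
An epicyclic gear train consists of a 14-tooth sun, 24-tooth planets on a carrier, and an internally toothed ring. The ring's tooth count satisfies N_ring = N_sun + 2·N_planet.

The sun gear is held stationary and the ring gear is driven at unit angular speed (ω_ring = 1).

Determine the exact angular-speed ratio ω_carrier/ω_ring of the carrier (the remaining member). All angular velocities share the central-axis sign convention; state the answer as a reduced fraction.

31/38

N_ring = 14 + 2·24 = 62
14(ω_s−ω_c) = −62(ω_r−ω_c),  ω_s=0, ω_r=1
14(0−ω_c) = −62(1−ω_c)  ⇒  76ω_c = 62  ⇒  ω_c = 31/38
ω_c/ω_r = 31/38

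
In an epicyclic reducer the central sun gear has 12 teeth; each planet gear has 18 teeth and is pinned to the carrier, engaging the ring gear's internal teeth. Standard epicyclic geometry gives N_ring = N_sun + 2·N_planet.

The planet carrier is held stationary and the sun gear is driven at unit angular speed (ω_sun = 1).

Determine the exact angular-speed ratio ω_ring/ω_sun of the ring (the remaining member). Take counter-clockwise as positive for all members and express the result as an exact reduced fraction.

N_ring = 12 + 2·18 = 48
12(ω_s−ω_c) = −48(ω_r−ω_c),  ω_c=0, ω_s=1
ω_r = 0 − (12/48)(1−0) = -1/4
ω_r/ω_s = -1/4

-1/4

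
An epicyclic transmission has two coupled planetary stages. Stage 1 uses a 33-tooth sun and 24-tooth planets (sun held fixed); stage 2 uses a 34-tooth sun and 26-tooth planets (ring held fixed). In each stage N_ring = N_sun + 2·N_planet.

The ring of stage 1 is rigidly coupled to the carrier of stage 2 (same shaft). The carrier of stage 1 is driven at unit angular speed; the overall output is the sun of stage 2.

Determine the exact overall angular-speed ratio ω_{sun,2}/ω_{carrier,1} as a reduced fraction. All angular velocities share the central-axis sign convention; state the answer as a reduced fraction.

760/153

Stage 1: N_ring = 33 + 2·24 = 81
Stage 1: 33(ω_s−ω_c) = −81(ω_r−ω_c),  ω_s=0, ω_c=1
Stage 1: ω_r = 1 − (33/81)(0−1) = 38/27
  ⇒ ω_r¹/ω_c¹ = 38/27
Stage 2: N_ring = 34 + 2·26 = 86
Stage 2: 34(ω_s−ω_c) = −86(ω_r−ω_c),  ω_r=0, ω_c=1
Stage 2: ω_s = 1 − (86/34)(0−1) = 60/17
  ⇒ ω_s²/ω_c² = 60/17
Coupling ω_c² = ω_r¹ ⇒ overall = 38/27 × 60/17 = 760/153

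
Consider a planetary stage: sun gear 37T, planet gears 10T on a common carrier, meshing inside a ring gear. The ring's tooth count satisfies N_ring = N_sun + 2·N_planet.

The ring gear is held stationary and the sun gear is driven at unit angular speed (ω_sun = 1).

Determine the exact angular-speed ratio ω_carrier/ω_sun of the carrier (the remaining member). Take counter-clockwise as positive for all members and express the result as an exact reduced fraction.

N_ring = 37 + 2·10 = 57
37(ω_s−ω_c) = −57(ω_r−ω_c),  ω_r=0, ω_s=1
37(1−ω_c) = −57(0−ω_c)  ⇒  94ω_c = 37  ⇒  ω_c = 37/94
ω_c/ω_s = 37/94

37/94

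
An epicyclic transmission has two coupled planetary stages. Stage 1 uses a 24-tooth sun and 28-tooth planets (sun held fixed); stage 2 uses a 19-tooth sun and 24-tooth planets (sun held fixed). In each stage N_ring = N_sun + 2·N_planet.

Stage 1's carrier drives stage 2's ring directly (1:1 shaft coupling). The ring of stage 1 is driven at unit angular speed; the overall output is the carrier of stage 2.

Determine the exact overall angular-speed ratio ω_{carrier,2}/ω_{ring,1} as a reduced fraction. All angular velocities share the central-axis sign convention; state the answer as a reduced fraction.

Stage 1: N_ring = 24 + 2·28 = 80
Stage 1: 24(ω_s−ω_c) = −80(ω_r−ω_c),  ω_s=0, ω_r=1
Stage 1: 24(0−ω_c) = −80(1−ω_c)  ⇒  104ω_c = 80  ⇒  ω_c = 10/13
  ⇒ ω_c¹/ω_r¹ = 10/13
Stage 2: N_ring = 19 + 2·24 = 67
Stage 2: 19(ω_s−ω_c) = −67(ω_r−ω_c),  ω_s=0, ω_r=1
Stage 2: 19(0−ω_c) = −67(1−ω_c)  ⇒  86ω_c = 67  ⇒  ω_c = 67/86
  ⇒ ω_c²/ω_r² = 67/86
Coupling ω_r² = ω_c¹ ⇒ overall = 10/13 × 67/86 = 335/559

335/559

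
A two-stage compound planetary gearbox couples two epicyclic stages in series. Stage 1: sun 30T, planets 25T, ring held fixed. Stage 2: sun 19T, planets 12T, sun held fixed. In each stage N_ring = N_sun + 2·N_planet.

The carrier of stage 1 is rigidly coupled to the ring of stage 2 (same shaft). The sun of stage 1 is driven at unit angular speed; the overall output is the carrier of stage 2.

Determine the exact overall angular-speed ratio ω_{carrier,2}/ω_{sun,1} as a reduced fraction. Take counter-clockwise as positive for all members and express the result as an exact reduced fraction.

Stage 1: N_ring = 30 + 2·25 = 80
Stage 1: 30(ω_s−ω_c) = −80(ω_r−ω_c),  ω_r=0, ω_s=1
Stage 1: 30(1−ω_c) = −80(0−ω_c)  ⇒  110ω_c = 30  ⇒  ω_c = 3/11
  ⇒ ω_c¹/ω_s¹ = 3/11
Stage 2: N_ring = 19 + 2·12 = 43
Stage 2: 19(ω_s−ω_c) = −43(ω_r−ω_c),  ω_s=0, ω_r=1
Stage 2: 19(0−ω_c) = −43(1−ω_c)  ⇒  62ω_c = 43  ⇒  ω_c = 43/62
  ⇒ ω_c²/ω_r² = 43/62
Coupling ω_r² = ω_c¹ ⇒ overall = 3/11 × 43/62 = 129/682

129/682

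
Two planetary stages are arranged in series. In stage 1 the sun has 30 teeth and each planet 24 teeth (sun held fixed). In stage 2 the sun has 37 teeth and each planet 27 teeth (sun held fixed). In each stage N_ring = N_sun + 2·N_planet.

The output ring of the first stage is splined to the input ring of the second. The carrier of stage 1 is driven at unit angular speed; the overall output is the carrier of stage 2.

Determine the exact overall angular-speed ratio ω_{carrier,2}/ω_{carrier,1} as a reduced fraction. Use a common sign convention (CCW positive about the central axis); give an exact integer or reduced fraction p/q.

Stage 1: N_ring = 30 + 2·24 = 78
Stage 1: 30(ω_s−ω_c) = −78(ω_r−ω_c),  ω_s=0, ω_c=1
Stage 1: ω_r = 1 − (30/78)(0−1) = 18/13
  ⇒ ω_r¹/ω_c¹ = 18/13
Stage 2: N_ring = 37 + 2·27 = 91
Stage 2: 37(ω_s−ω_c) = −91(ω_r−ω_c),  ω_s=0, ω_r=1
Stage 2: 37(0−ω_c) = −91(1−ω_c)  ⇒  128ω_c = 91  ⇒  ω_c = 91/128
  ⇒ ω_c²/ω_r² = 91/128
Coupling ω_r² = ω_r¹ ⇒ overall = 18/13 × 91/128 = 63/64

63/64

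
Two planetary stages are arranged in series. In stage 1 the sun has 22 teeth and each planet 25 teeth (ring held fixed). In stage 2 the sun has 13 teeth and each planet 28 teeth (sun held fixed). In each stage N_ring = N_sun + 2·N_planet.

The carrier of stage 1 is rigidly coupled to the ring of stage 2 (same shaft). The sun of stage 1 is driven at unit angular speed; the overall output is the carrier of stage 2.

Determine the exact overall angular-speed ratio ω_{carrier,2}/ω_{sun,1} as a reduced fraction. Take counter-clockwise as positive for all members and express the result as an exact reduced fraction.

759/3854

Stage 1: N_ring = 22 + 2·25 = 72
Stage 1: 22(ω_s−ω_c) = −72(ω_r−ω_c),  ω_r=0, ω_s=1
Stage 1: 22(1−ω_c) = −72(0−ω_c)  ⇒  94ω_c = 22  ⇒  ω_c = 11/47
  ⇒ ω_c¹/ω_s¹ = 11/47
Stage 2: N_ring = 13 + 2·28 = 69
Stage 2: 13(ω_s−ω_c) = −69(ω_r−ω_c),  ω_s=0, ω_r=1
Stage 2: 13(0−ω_c) = −69(1−ω_c)  ⇒  82ω_c = 69  ⇒  ω_c = 69/82
  ⇒ ω_c²/ω_r² = 69/82
Coupling ω_r² = ω_c¹ ⇒ overall = 11/47 × 69/82 = 759/3854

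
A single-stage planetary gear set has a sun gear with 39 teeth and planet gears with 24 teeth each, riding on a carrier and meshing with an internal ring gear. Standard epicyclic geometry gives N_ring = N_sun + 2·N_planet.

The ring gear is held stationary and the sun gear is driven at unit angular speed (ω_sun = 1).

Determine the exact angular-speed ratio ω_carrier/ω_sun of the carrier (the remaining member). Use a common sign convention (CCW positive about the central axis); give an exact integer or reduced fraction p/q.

N_ring = 39 + 2·24 = 87
39(ω_s−ω_c) = −87(ω_r−ω_c),  ω_r=0, ω_s=1
39(1−ω_c) = −87(0−ω_c)  ⇒  126ω_c = 39  ⇒  ω_c = 13/42
ω_c/ω_s = 13/42

13/42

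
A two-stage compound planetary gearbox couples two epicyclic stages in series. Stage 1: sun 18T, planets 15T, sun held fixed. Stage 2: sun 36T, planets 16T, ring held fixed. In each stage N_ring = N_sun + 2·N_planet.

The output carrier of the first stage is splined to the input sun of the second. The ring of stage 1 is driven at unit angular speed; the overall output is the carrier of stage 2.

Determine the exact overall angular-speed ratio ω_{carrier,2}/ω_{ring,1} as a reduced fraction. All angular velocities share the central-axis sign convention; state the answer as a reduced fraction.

36/143

Stage 1: N_ring = 18 + 2·15 = 48
Stage 1: 18(ω_s−ω_c) = −48(ω_r−ω_c),  ω_s=0, ω_r=1
Stage 1: 18(0−ω_c) = −48(1−ω_c)  ⇒  66ω_c = 48  ⇒  ω_c = 8/11
  ⇒ ω_c¹/ω_r¹ = 8/11
Stage 2: N_ring = 36 + 2·16 = 68
Stage 2: 36(ω_s−ω_c) = −68(ω_r−ω_c),  ω_r=0, ω_s=1
Stage 2: 36(1−ω_c) = −68(0−ω_c)  ⇒  104ω_c = 36  ⇒  ω_c = 9/26
  ⇒ ω_c²/ω_s² = 9/26
Coupling ω_s² = ω_c¹ ⇒ overall = 8/11 × 9/26 = 36/143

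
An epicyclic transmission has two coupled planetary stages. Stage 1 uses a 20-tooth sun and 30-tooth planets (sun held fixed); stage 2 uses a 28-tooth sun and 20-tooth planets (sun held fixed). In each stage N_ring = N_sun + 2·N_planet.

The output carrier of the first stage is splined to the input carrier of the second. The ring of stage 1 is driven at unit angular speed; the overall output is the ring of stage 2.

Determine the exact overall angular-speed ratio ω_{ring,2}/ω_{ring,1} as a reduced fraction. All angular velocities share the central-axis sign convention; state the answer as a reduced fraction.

Stage 1: N_ring = 20 + 2·30 = 80
Stage 1: 20(ω_s−ω_c) = −80(ω_r−ω_c),  ω_s=0, ω_r=1
Stage 1: 20(0−ω_c) = −80(1−ω_c)  ⇒  100ω_c = 80  ⇒  ω_c = 4/5
  ⇒ ω_c¹/ω_r¹ = 4/5
Stage 2: N_ring = 28 + 2·20 = 68
Stage 2: 28(ω_s−ω_c) = −68(ω_r−ω_c),  ω_s=0, ω_c=1
Stage 2: ω_r = 1 − (28/68)(0−1) = 24/17
  ⇒ ω_r²/ω_c² = 24/17
Coupling ω_c² = ω_c¹ ⇒ overall = 4/5 × 24/17 = 96/85

96/85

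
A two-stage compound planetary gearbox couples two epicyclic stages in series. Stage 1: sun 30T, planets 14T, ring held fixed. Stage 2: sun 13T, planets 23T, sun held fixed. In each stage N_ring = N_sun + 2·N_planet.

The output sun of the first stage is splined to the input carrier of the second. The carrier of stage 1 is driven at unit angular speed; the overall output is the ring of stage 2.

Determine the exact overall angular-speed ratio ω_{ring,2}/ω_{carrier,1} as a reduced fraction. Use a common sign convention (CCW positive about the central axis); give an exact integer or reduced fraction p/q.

Stage 1: N_ring = 30 + 2·14 = 58
Stage 1: 30(ω_s−ω_c) = −58(ω_r−ω_c),  ω_r=0, ω_c=1
Stage 1: ω_s = 1 − (58/30)(0−1) = 44/15
  ⇒ ω_s¹/ω_c¹ = 44/15
Stage 2: N_ring = 13 + 2·23 = 59
Stage 2: 13(ω_s−ω_c) = −59(ω_r−ω_c),  ω_s=0, ω_c=1
Stage 2: ω_r = 1 − (13/59)(0−1) = 72/59
  ⇒ ω_r²/ω_c² = 72/59
Coupling ω_c² = ω_s¹ ⇒ overall = 44/15 × 72/59 = 1056/295

1056/295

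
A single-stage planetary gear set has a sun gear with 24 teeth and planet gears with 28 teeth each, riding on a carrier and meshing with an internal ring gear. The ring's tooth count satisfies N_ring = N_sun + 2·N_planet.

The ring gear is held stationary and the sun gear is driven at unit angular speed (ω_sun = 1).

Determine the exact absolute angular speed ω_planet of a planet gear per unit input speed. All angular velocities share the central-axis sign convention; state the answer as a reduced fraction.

-3/7

N_ring = 24 + 2·28 = 80
24(ω_s−ω_c) = −80(ω_r−ω_c),  ω_r=0, ω_s=1
24(1−ω_c) = −80(0−ω_c)  ⇒  104ω_c = 24  ⇒  ω_c = 3/13
sun–planet: 24·(1−3/13) = −28·(ω_p−ω_c)  ⇒  ω_p−ω_c = −(24/28)·(10/13) = -60/91
ω_p = 3/13 − 60/91 = -3/7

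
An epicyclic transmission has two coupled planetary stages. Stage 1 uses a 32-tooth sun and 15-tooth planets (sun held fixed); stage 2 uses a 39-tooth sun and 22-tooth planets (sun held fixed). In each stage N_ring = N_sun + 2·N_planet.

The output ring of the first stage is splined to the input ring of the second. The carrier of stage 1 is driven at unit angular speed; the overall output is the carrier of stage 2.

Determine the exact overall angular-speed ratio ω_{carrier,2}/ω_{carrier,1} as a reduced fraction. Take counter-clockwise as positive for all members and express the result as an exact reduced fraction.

3901/3782

Stage 1: N_ring = 32 + 2·15 = 62
Stage 1: 32(ω_s−ω_c) = −62(ω_r−ω_c),  ω_s=0, ω_c=1
Stage 1: ω_r = 1 − (32/62)(0−1) = 47/31
  ⇒ ω_r¹/ω_c¹ = 47/31
Stage 2: N_ring = 39 + 2·22 = 83
Stage 2: 39(ω_s−ω_c) = −83(ω_r−ω_c),  ω_s=0, ω_r=1
Stage 2: 39(0−ω_c) = −83(1−ω_c)  ⇒  122ω_c = 83  ⇒  ω_c = 83/122
  ⇒ ω_c²/ω_r² = 83/122
Coupling ω_r² = ω_r¹ ⇒ overall = 47/31 × 83/122 = 3901/3782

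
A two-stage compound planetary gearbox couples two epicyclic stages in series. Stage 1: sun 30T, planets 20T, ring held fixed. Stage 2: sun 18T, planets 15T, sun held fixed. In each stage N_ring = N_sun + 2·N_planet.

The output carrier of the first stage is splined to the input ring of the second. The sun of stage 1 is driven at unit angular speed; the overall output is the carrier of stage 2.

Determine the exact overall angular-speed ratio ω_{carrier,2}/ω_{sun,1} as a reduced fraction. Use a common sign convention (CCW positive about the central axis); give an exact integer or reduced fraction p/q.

Stage 1: N_ring = 30 + 2·20 = 70
Stage 1: 30(ω_s−ω_c) = −70(ω_r−ω_c),  ω_r=0, ω_s=1
Stage 1: 30(1−ω_c) = −70(0−ω_c)  ⇒  100ω_c = 30  ⇒  ω_c = 3/10
  ⇒ ω_c¹/ω_s¹ = 3/10
Stage 2: N_ring = 18 + 2·15 = 48
Stage 2: 18(ω_s−ω_c) = −48(ω_r−ω_c),  ω_s=0, ω_r=1
Stage 2: 18(0−ω_c) = −48(1−ω_c)  ⇒  66ω_c = 48  ⇒  ω_c = 8/11
  ⇒ ω_c²/ω_r² = 8/11
Coupling ω_r² = ω_c¹ ⇒ overall = 3/10 × 8/11 = 12/55

12/55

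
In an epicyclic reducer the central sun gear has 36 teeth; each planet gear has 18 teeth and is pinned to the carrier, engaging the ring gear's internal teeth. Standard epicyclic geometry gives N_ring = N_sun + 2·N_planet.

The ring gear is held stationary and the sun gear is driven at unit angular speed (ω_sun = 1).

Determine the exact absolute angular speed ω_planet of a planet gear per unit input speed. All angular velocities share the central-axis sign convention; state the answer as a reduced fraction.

N_ring = 36 + 2·18 = 72
36(ω_s−ω_c) = −72(ω_r−ω_c),  ω_r=0, ω_s=1
36(1−ω_c) = −72(0−ω_c)  ⇒  108ω_c = 36  ⇒  ω_c = 1/3
sun–planet: 36·(1−1/3) = −18·(ω_p−ω_c)  ⇒  ω_p−ω_c = −(36/18)·(2/3) = -4/3
ω_p = 1/3 − 4/3 = -1

-1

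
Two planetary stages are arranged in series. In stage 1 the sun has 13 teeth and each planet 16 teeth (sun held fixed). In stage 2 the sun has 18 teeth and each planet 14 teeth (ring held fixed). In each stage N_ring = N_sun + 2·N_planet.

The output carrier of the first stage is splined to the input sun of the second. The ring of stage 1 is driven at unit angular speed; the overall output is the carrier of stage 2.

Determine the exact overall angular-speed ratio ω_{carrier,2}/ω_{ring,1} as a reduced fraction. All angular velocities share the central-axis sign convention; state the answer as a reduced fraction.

405/1856

Stage 1: N_ring = 13 + 2·16 = 45
Stage 1: 13(ω_s−ω_c) = −45(ω_r−ω_c),  ω_s=0, ω_r=1
Stage 1: 13(0−ω_c) = −45(1−ω_c)  ⇒  58ω_c = 45  ⇒  ω_c = 45/58
  ⇒ ω_c¹/ω_r¹ = 45/58
Stage 2: N_ring = 18 + 2·14 = 46
Stage 2: 18(ω_s−ω_c) = −46(ω_r−ω_c),  ω_r=0, ω_s=1
Stage 2: 18(1−ω_c) = −46(0−ω_c)  ⇒  64ω_c = 18  ⇒  ω_c = 9/32
  ⇒ ω_c²/ω_s² = 9/32
Coupling ω_s² = ω_c¹ ⇒ overall = 45/58 × 9/32 = 405/1856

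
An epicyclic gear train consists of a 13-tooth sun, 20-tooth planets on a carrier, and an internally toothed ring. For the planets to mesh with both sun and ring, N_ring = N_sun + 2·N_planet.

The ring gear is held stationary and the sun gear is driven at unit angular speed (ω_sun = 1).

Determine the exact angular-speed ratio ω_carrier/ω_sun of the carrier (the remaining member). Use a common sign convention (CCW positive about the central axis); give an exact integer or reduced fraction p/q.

13/66

N_ring = 13 + 2·20 = 53
13(ω_s−ω_c) = −53(ω_r−ω_c),  ω_r=0, ω_s=1
13(1−ω_c) = −53(0−ω_c)  ⇒  66ω_c = 13  ⇒  ω_c = 13/66
ω_c/ω_s = 13/66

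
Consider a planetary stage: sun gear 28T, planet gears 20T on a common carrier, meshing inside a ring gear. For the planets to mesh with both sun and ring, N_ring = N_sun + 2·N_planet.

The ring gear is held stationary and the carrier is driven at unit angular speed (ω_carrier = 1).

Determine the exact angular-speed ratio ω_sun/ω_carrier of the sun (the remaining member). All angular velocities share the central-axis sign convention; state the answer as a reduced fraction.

24/7

N_ring = 28 + 2·20 = 68
28(ω_s−ω_c) = −68(ω_r−ω_c),  ω_r=0, ω_c=1
ω_s = 1 − (68/28)(0−1) = 24/7
ω_s/ω_c = 24/7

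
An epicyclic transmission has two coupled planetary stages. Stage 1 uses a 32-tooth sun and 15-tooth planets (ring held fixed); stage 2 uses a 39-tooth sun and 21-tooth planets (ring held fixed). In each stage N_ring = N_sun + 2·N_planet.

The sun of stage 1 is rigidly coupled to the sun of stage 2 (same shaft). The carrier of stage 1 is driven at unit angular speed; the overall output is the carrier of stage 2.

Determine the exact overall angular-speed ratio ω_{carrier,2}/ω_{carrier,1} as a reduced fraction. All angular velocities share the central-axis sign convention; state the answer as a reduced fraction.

Stage 1: N_ring = 32 + 2·15 = 62
Stage 1: 32(ω_s−ω_c) = −62(ω_r−ω_c),  ω_r=0, ω_c=1
Stage 1: ω_s = 1 − (62/32)(0−1) = 47/16
  ⇒ ω_s¹/ω_c¹ = 47/16
Stage 2: N_ring = 39 + 2·21 = 81
Stage 2: 39(ω_s−ω_c) = −81(ω_r−ω_c),  ω_r=0, ω_s=1
Stage 2: 39(1−ω_c) = −81(0−ω_c)  ⇒  120ω_c = 39  ⇒  ω_c = 13/40
  ⇒ ω_c²/ω_s² = 13/40
Coupling ω_s² = ω_s¹ ⇒ overall = 47/16 × 13/40 = 611/640

611/640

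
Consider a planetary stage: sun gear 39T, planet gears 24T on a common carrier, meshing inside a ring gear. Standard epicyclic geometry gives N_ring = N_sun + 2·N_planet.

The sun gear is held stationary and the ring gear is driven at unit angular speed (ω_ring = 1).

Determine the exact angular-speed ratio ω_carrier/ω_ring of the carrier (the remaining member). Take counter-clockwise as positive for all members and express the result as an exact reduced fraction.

29/42

N_ring = 39 + 2·24 = 87
39(ω_s−ω_c) = −87(ω_r−ω_c),  ω_s=0, ω_r=1
39(0−ω_c) = −87(1−ω_c)  ⇒  126ω_c = 87  ⇒  ω_c = 29/42
ω_c/ω_r = 29/42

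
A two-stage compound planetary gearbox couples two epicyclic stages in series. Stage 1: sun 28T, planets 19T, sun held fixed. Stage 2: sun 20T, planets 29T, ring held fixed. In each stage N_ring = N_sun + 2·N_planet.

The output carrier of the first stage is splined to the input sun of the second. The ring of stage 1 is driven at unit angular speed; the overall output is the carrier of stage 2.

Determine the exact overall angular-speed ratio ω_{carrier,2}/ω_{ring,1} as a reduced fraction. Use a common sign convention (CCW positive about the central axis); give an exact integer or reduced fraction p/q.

330/2303

Stage 1: N_ring = 28 + 2·19 = 66
Stage 1: 28(ω_s−ω_c) = −66(ω_r−ω_c),  ω_s=0, ω_r=1
Stage 1: 28(0−ω_c) = −66(1−ω_c)  ⇒  94ω_c = 66  ⇒  ω_c = 33/47
  ⇒ ω_c¹/ω_r¹ = 33/47
Stage 2: N_ring = 20 + 2·29 = 78
Stage 2: 20(ω_s−ω_c) = −78(ω_r−ω_c),  ω_r=0, ω_s=1
Stage 2: 20(1−ω_c) = −78(0−ω_c)  ⇒  98ω_c = 20  ⇒  ω_c = 10/49
  ⇒ ω_c²/ω_s² = 10/49
Coupling ω_s² = ω_c¹ ⇒ overall = 33/47 × 10/49 = 330/2303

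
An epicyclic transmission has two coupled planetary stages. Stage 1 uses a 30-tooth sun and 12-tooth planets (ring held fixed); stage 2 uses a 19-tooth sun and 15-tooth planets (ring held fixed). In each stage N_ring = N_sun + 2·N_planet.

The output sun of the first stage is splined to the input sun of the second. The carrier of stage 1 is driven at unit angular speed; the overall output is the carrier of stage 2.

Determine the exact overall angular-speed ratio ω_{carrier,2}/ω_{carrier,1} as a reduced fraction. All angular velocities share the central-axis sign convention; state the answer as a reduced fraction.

Stage 1: N_ring = 30 + 2·12 = 54
Stage 1: 30(ω_s−ω_c) = −54(ω_r−ω_c),  ω_r=0, ω_c=1
Stage 1: ω_s = 1 − (54/30)(0−1) = 14/5
  ⇒ ω_s¹/ω_c¹ = 14/5
Stage 2: N_ring = 19 + 2·15 = 49
Stage 2: 19(ω_s−ω_c) = −49(ω_r−ω_c),  ω_r=0, ω_s=1
Stage 2: 19(1−ω_c) = −49(0−ω_c)  ⇒  68ω_c = 19  ⇒  ω_c = 19/68
  ⇒ ω_c²/ω_s² = 19/68
Coupling ω_s² = ω_s¹ ⇒ overall = 14/5 × 19/68 = 133/170

133/170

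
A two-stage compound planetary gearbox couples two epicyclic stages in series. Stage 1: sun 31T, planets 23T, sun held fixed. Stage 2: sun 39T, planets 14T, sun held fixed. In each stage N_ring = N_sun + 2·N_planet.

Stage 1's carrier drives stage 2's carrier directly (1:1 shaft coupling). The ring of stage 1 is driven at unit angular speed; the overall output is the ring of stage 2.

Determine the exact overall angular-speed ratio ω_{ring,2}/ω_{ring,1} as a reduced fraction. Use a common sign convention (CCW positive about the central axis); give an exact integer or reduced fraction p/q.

Stage 1: N_ring = 31 + 2·23 = 77
Stage 1: 31(ω_s−ω_c) = −77(ω_r−ω_c),  ω_s=0, ω_r=1
Stage 1: 31(0−ω_c) = −77(1−ω_c)  ⇒  108ω_c = 77  ⇒  ω_c = 77/108
  ⇒ ω_c¹/ω_r¹ = 77/108
Stage 2: N_ring = 39 + 2·14 = 67
Stage 2: 39(ω_s−ω_c) = −67(ω_r−ω_c),  ω_s=0, ω_c=1
Stage 2: ω_r = 1 − (39/67)(0−1) = 106/67
  ⇒ ω_r²/ω_c² = 106/67
Coupling ω_c² = ω_c¹ ⇒ overall = 77/108 × 106/67 = 4081/3618

4081/3618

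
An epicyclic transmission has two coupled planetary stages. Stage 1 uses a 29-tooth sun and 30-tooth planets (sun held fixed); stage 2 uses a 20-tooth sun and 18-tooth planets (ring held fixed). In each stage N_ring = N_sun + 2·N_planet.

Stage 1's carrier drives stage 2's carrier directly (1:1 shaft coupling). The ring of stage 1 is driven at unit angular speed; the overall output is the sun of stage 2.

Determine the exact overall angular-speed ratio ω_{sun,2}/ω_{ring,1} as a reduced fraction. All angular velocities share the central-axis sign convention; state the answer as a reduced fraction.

1691/590

Stage 1: N_ring = 29 + 2·30 = 89
Stage 1: 29(ω_s−ω_c) = −89(ω_r−ω_c),  ω_s=0, ω_r=1
Stage 1: 29(0−ω_c) = −89(1−ω_c)  ⇒  118ω_c = 89  ⇒  ω_c = 89/118
  ⇒ ω_c¹/ω_r¹ = 89/118
Stage 2: N_ring = 20 + 2·18 = 56
Stage 2: 20(ω_s−ω_c) = −56(ω_r−ω_c),  ω_r=0, ω_c=1
Stage 2: ω_s = 1 − (56/20)(0−1) = 19/5
  ⇒ ω_s²/ω_c² = 19/5
Coupling ω_c² = ω_c¹ ⇒ overall = 89/118 × 19/5 = 1691/590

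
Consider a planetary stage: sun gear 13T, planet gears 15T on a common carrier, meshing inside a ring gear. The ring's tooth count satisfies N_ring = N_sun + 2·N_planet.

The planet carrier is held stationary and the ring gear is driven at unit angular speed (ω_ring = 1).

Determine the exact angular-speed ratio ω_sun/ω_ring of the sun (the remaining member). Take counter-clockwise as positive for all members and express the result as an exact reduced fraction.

N_ring = 13 + 2·15 = 43
13(ω_s−ω_c) = −43(ω_r−ω_c),  ω_c=0, ω_r=1
ω_s = 0 − (43/13)(1−0) = -43/13
ω_s/ω_r = -43/13

-43/13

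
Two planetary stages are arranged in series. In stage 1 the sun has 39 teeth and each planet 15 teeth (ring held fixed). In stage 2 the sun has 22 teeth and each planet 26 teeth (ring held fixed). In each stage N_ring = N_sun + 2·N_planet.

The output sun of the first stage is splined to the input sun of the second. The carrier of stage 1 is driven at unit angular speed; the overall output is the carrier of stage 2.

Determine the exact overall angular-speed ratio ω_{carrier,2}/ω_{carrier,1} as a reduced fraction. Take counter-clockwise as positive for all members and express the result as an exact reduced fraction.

33/52

Stage 1: N_ring = 39 + 2·15 = 69
Stage 1: 39(ω_s−ω_c) = −69(ω_r−ω_c),  ω_r=0, ω_c=1
Stage 1: ω_s = 1 − (69/39)(0−1) = 36/13
  ⇒ ω_s¹/ω_c¹ = 36/13
Stage 2: N_ring = 22 + 2·26 = 74
Stage 2: 22(ω_s−ω_c) = −74(ω_r−ω_c),  ω_r=0, ω_s=1
Stage 2: 22(1−ω_c) = −74(0−ω_c)  ⇒  96ω_c = 22  ⇒  ω_c = 11/48
  ⇒ ω_c²/ω_s² = 11/48
Coupling ω_s² = ω_s¹ ⇒ overall = 36/13 × 11/48 = 33/52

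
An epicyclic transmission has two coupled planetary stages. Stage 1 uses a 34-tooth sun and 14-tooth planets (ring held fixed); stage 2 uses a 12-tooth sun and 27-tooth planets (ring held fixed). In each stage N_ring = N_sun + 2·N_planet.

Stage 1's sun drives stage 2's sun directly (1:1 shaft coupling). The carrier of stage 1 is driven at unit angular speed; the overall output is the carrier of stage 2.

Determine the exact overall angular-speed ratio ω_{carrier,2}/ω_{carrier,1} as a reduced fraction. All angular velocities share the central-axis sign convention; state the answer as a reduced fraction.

96/221

Stage 1: N_ring = 34 + 2·14 = 62
Stage 1: 34(ω_s−ω_c) = −62(ω_r−ω_c),  ω_r=0, ω_c=1
Stage 1: ω_s = 1 − (62/34)(0−1) = 48/17
  ⇒ ω_s¹/ω_c¹ = 48/17
Stage 2: N_ring = 12 + 2·27 = 66
Stage 2: 12(ω_s−ω_c) = −66(ω_r−ω_c),  ω_r=0, ω_s=1
Stage 2: 12(1−ω_c) = −66(0−ω_c)  ⇒  78ω_c = 12  ⇒  ω_c = 2/13
  ⇒ ω_c²/ω_s² = 2/13
Coupling ω_s² = ω_s¹ ⇒ overall = 48/17 × 2/13 = 96/221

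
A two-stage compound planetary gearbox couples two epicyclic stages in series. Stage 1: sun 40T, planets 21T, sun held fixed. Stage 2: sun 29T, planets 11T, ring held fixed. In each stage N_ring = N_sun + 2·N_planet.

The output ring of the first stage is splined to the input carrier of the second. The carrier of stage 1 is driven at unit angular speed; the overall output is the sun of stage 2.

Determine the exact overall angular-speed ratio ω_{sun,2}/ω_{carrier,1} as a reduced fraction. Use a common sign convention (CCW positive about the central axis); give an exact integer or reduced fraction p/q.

Stage 1: N_ring = 40 + 2·21 = 82
Stage 1: 40(ω_s−ω_c) = −82(ω_r−ω_c),  ω_s=0, ω_c=1
Stage 1: ω_r = 1 − (40/82)(0−1) = 61/41
  ⇒ ω_r¹/ω_c¹ = 61/41
Stage 2: N_ring = 29 + 2·11 = 51
Stage 2: 29(ω_s−ω_c) = −51(ω_r−ω_c),  ω_r=0, ω_c=1
Stage 2: ω_s = 1 − (51/29)(0−1) = 80/29
  ⇒ ω_s²/ω_c² = 80/29
Coupling ω_c² = ω_r¹ ⇒ overall = 61/41 × 80/29 = 4880/1189

4880/1189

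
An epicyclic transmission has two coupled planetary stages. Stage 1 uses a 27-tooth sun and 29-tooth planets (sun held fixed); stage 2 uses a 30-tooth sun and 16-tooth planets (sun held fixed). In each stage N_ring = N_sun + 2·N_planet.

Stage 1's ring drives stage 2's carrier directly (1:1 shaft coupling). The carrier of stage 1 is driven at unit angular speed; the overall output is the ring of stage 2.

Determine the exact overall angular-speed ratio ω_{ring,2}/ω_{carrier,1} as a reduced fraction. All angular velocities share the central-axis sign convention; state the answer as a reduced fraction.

5152/2635

Stage 1: N_ring = 27 + 2·29 = 85
Stage 1: 27(ω_s−ω_c) = −85(ω_r−ω_c),  ω_s=0, ω_c=1
Stage 1: ω_r = 1 − (27/85)(0−1) = 112/85
  ⇒ ω_r¹/ω_c¹ = 112/85
Stage 2: N_ring = 30 + 2·16 = 62
Stage 2: 30(ω_s−ω_c) = −62(ω_r−ω_c),  ω_s=0, ω_c=1
Stage 2: ω_r = 1 − (30/62)(0−1) = 46/31
  ⇒ ω_r²/ω_c² = 46/31
Coupling ω_c² = ω_r¹ ⇒ overall = 112/85 × 46/31 = 5152/2635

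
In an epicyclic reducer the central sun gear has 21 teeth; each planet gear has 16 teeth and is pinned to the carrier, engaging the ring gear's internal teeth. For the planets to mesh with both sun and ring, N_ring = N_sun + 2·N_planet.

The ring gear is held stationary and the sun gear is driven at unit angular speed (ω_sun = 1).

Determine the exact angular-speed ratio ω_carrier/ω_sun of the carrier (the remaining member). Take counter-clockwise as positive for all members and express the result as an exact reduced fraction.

21/74

N_ring = 21 + 2·16 = 53
21(ω_s−ω_c) = −53(ω_r−ω_c),  ω_r=0, ω_s=1
21(1−ω_c) = −53(0−ω_c)  ⇒  74ω_c = 21  ⇒  ω_c = 21/74
ω_c/ω_s = 21/74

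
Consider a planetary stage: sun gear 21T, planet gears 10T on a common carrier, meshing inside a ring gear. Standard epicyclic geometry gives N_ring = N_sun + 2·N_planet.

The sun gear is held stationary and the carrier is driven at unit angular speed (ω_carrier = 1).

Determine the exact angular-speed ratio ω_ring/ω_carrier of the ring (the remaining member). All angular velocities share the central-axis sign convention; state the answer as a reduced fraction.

62/41

N_ring = 21 + 2·10 = 41
21(ω_s−ω_c) = −41(ω_r−ω_c),  ω_s=0, ω_c=1
ω_r = 1 − (21/41)(0−1) = 62/41
ω_r/ω_c = 62/41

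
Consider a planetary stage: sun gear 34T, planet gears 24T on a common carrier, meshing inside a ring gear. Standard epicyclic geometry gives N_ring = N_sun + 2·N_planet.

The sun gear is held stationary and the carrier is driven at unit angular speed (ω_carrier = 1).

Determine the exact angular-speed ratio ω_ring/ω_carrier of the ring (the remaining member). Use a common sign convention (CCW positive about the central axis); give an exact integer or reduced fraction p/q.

58/41

N_ring = 34 + 2·24 = 82
34(ω_s−ω_c) = −82(ω_r−ω_c),  ω_s=0, ω_c=1
ω_r = 1 − (34/82)(0−1) = 58/41
ω_r/ω_c = 58/41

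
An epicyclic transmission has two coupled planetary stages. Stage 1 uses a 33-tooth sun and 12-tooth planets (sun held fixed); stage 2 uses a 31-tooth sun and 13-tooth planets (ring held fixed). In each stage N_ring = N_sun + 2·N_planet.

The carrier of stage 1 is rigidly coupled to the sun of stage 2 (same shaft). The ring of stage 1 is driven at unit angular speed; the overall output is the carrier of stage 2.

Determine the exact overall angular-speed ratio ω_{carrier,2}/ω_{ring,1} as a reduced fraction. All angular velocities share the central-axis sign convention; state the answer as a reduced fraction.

589/2640

Stage 1: N_ring = 33 + 2·12 = 57
Stage 1: 33(ω_s−ω_c) = −57(ω_r−ω_c),  ω_s=0, ω_r=1
Stage 1: 33(0−ω_c) = −57(1−ω_c)  ⇒  90ω_c = 57  ⇒  ω_c = 19/30
  ⇒ ω_c¹/ω_r¹ = 19/30
Stage 2: N_ring = 31 + 2·13 = 57
Stage 2: 31(ω_s−ω_c) = −57(ω_r−ω_c),  ω_r=0, ω_s=1
Stage 2: 31(1−ω_c) = −57(0−ω_c)  ⇒  88ω_c = 31  ⇒  ω_c = 31/88
  ⇒ ω_c²/ω_s² = 31/88
Coupling ω_s² = ω_c¹ ⇒ overall = 19/30 × 31/88 = 589/2640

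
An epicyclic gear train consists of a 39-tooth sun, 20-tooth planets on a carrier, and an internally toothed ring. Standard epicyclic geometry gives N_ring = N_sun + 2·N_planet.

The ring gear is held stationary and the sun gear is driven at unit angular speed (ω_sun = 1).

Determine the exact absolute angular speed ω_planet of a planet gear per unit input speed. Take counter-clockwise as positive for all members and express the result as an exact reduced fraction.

N_ring = 39 + 2·20 = 79
39(ω_s−ω_c) = −79(ω_r−ω_c),  ω_r=0, ω_s=1
39(1−ω_c) = −79(0−ω_c)  ⇒  118ω_c = 39  ⇒  ω_c = 39/118
sun–planet: 39·(1−39/118) = −20·(ω_p−ω_c)  ⇒  ω_p−ω_c = −(39/20)·(79/118) = -3081/2360
ω_p = 39/118 − 3081/2360 = -39/40

-39/40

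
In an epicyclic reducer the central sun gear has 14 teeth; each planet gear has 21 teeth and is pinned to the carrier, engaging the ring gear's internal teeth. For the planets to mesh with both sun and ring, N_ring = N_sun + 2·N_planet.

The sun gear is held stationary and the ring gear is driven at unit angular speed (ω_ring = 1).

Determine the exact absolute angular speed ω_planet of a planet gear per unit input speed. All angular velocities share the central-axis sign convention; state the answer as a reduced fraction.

4/3

N_ring = 14 + 2·21 = 56
14(ω_s−ω_c) = −56(ω_r−ω_c),  ω_s=0, ω_r=1
14(0−ω_c) = −56(1−ω_c)  ⇒  70ω_c = 56  ⇒  ω_c = 4/5
sun–planet: 14·(0−4/5) = −21·(ω_p−ω_c)  ⇒  ω_p−ω_c = −(14/21)·(-4/5) = 8/15
ω_p = 4/5 + 8/15 = 4/3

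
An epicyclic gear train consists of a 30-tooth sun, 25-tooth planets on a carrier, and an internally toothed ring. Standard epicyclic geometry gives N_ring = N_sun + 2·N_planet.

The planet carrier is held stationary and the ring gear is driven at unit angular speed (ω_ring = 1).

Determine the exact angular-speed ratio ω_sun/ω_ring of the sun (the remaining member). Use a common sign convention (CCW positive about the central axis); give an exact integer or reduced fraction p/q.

N_ring = 30 + 2·25 = 80
30(ω_s−ω_c) = −80(ω_r−ω_c),  ω_c=0, ω_r=1
ω_s = 0 − (80/30)(1−0) = -8/3
ω_s/ω_r = -8/3

-8/3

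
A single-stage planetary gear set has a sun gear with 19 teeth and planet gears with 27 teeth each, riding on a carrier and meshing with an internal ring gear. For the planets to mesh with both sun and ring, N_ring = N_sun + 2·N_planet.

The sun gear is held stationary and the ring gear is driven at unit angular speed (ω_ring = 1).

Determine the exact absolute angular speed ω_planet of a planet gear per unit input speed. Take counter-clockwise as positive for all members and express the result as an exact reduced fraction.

73/54

N_ring = 19 + 2·27 = 73
19(ω_s−ω_c) = −73(ω_r−ω_c),  ω_s=0, ω_r=1
19(0−ω_c) = −73(1−ω_c)  ⇒  92ω_c = 73  ⇒  ω_c = 73/92
sun–planet: 19·(0−73/92) = −27·(ω_p−ω_c)  ⇒  ω_p−ω_c = −(19/27)·(-73/92) = 1387/2484
ω_p = 73/92 + 1387/2484 = 73/54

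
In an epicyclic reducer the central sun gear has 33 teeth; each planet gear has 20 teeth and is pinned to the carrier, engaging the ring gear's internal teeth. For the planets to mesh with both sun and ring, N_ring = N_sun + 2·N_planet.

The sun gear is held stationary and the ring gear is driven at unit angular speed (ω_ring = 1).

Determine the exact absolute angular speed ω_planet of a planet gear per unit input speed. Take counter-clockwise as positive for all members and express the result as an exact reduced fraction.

N_ring = 33 + 2·20 = 73
33(ω_s−ω_c) = −73(ω_r−ω_c),  ω_s=0, ω_r=1
33(0−ω_c) = −73(1−ω_c)  ⇒  106ω_c = 73  ⇒  ω_c = 73/106
sun–planet: 33·(0−73/106) = −20·(ω_p−ω_c)  ⇒  ω_p−ω_c = −(33/20)·(-73/106) = 2409/2120
ω_p = 73/106 + 2409/2120 = 73/40

73/40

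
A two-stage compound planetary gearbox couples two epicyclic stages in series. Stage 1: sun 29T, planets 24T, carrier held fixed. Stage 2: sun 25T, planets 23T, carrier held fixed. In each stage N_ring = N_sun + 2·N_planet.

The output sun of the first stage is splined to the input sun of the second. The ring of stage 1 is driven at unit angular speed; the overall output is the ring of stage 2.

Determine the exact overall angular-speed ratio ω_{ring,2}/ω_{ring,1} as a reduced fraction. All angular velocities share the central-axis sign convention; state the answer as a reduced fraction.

1925/2059

Stage 1: N_ring = 29 + 2·24 = 77
Stage 1: 29(ω_s−ω_c) = −77(ω_r−ω_c),  ω_c=0, ω_r=1
Stage 1: ω_s = 0 − (77/29)(1−0) = -77/29
  ⇒ ω_s¹/ω_r¹ = -77/29
Stage 2: N_ring = 25 + 2·23 = 71
Stage 2: 25(ω_s−ω_c) = −71(ω_r−ω_c),  ω_c=0, ω_s=1
Stage 2: ω_r = 0 − (25/71)(1−0) = -25/71
  ⇒ ω_r²/ω_s² = -25/71
Coupling ω_s² = ω_s¹ ⇒ overall = -77/29 × -25/71 = 1925/2059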